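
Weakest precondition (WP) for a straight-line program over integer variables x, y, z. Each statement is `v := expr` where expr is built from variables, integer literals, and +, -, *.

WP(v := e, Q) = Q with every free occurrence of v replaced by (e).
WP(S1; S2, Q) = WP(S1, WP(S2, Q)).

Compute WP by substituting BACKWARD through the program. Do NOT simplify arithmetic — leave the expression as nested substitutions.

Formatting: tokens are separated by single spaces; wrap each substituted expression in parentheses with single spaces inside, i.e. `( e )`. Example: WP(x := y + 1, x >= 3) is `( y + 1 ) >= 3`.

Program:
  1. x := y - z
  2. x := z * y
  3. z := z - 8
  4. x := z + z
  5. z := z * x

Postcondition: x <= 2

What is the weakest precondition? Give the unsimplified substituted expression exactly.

post: x <= 2
stmt 5: z := z * x  -- replace 0 occurrence(s) of z with (z * x)
  => x <= 2
stmt 4: x := z + z  -- replace 1 occurrence(s) of x with (z + z)
  => ( z + z ) <= 2
stmt 3: z := z - 8  -- replace 2 occurrence(s) of z with (z - 8)
  => ( ( z - 8 ) + ( z - 8 ) ) <= 2
stmt 2: x := z * y  -- replace 0 occurrence(s) of x with (z * y)
  => ( ( z - 8 ) + ( z - 8 ) ) <= 2
stmt 1: x := y - z  -- replace 0 occurrence(s) of x with (y - z)
  => ( ( z - 8 ) + ( z - 8 ) ) <= 2

Answer: ( ( z - 8 ) + ( z - 8 ) ) <= 2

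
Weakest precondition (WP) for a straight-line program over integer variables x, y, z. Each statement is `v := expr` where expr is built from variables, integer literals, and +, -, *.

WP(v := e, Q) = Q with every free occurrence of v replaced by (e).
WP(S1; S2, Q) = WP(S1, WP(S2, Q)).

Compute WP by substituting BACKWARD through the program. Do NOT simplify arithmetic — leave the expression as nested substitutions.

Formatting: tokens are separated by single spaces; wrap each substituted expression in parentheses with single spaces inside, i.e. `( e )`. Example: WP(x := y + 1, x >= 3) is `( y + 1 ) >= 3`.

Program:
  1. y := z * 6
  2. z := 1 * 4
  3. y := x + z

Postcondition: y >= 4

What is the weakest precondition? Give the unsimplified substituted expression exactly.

Answer: ( x + ( 1 * 4 ) ) >= 4

Derivation:
post: y >= 4
stmt 3: y := x + z  -- replace 1 occurrence(s) of y with (x + z)
  => ( x + z ) >= 4
stmt 2: z := 1 * 4  -- replace 1 occurrence(s) of z with (1 * 4)
  => ( x + ( 1 * 4 ) ) >= 4
stmt 1: y := z * 6  -- replace 0 occurrence(s) of y with (z * 6)
  => ( x + ( 1 * 4 ) ) >= 4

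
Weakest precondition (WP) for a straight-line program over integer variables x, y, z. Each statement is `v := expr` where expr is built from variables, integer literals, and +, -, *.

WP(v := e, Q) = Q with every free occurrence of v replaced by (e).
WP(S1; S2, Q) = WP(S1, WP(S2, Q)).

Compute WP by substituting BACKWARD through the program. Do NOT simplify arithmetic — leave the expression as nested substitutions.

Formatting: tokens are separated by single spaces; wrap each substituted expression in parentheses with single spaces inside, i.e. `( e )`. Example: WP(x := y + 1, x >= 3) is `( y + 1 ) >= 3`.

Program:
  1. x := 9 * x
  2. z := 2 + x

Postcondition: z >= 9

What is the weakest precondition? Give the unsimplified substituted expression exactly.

post: z >= 9
stmt 2: z := 2 + x  -- replace 1 occurrence(s) of z with (2 + x)
  => ( 2 + x ) >= 9
stmt 1: x := 9 * x  -- replace 1 occurrence(s) of x with (9 * x)
  => ( 2 + ( 9 * x ) ) >= 9

Answer: ( 2 + ( 9 * x ) ) >= 9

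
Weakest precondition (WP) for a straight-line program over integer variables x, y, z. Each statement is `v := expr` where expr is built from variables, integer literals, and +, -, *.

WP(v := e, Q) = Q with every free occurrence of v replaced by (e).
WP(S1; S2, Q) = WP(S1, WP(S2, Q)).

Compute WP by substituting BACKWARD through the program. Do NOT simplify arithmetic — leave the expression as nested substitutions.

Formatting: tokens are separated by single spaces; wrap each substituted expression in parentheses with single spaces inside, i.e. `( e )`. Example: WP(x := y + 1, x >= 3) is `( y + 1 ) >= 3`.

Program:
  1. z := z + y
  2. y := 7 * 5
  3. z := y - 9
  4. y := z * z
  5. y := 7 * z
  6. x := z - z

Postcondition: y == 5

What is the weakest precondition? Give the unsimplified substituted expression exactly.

post: y == 5
stmt 6: x := z - z  -- replace 0 occurrence(s) of x with (z - z)
  => y == 5
stmt 5: y := 7 * z  -- replace 1 occurrence(s) of y with (7 * z)
  => ( 7 * z ) == 5
stmt 4: y := z * z  -- replace 0 occurrence(s) of y with (z * z)
  => ( 7 * z ) == 5
stmt 3: z := y - 9  -- replace 1 occurrence(s) of z with (y - 9)
  => ( 7 * ( y - 9 ) ) == 5
stmt 2: y := 7 * 5  -- replace 1 occurrence(s) of y with (7 * 5)
  => ( 7 * ( ( 7 * 5 ) - 9 ) ) == 5
stmt 1: z := z + y  -- replace 0 occurrence(s) of z with (z + y)
  => ( 7 * ( ( 7 * 5 ) - 9 ) ) == 5

Answer: ( 7 * ( ( 7 * 5 ) - 9 ) ) == 5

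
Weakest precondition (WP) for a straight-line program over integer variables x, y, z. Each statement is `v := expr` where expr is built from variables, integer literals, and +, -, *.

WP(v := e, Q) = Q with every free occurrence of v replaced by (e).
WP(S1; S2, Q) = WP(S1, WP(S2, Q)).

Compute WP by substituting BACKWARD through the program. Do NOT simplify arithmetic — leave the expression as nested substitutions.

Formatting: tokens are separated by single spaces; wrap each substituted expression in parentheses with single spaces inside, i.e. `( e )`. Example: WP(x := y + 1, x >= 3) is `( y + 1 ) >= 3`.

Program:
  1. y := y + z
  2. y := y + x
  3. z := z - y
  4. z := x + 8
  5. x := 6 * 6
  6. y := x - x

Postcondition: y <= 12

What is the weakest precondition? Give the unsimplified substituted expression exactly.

Answer: ( ( 6 * 6 ) - ( 6 * 6 ) ) <= 12

Derivation:
post: y <= 12
stmt 6: y := x - x  -- replace 1 occurrence(s) of y with (x - x)
  => ( x - x ) <= 12
stmt 5: x := 6 * 6  -- replace 2 occurrence(s) of x with (6 * 6)
  => ( ( 6 * 6 ) - ( 6 * 6 ) ) <= 12
stmt 4: z := x + 8  -- replace 0 occurrence(s) of z with (x + 8)
  => ( ( 6 * 6 ) - ( 6 * 6 ) ) <= 12
stmt 3: z := z - y  -- replace 0 occurrence(s) of z with (z - y)
  => ( ( 6 * 6 ) - ( 6 * 6 ) ) <= 12
stmt 2: y := y + x  -- replace 0 occurrence(s) of y with (y + x)
  => ( ( 6 * 6 ) - ( 6 * 6 ) ) <= 12
stmt 1: y := y + z  -- replace 0 occurrence(s) of y with (y + z)
  => ( ( 6 * 6 ) - ( 6 * 6 ) ) <= 12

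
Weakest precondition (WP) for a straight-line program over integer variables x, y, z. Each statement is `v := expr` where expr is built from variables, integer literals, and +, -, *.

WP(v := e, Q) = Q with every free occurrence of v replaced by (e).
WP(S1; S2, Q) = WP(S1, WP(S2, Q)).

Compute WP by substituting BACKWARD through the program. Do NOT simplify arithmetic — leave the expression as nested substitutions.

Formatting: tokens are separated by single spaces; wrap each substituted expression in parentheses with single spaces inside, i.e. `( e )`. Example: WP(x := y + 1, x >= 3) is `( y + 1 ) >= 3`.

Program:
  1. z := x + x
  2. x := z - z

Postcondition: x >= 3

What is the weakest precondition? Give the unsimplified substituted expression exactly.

Answer: ( ( x + x ) - ( x + x ) ) >= 3

Derivation:
post: x >= 3
stmt 2: x := z - z  -- replace 1 occurrence(s) of x with (z - z)
  => ( z - z ) >= 3
stmt 1: z := x + x  -- replace 2 occurrence(s) of z with (x + x)
  => ( ( x + x ) - ( x + x ) ) >= 3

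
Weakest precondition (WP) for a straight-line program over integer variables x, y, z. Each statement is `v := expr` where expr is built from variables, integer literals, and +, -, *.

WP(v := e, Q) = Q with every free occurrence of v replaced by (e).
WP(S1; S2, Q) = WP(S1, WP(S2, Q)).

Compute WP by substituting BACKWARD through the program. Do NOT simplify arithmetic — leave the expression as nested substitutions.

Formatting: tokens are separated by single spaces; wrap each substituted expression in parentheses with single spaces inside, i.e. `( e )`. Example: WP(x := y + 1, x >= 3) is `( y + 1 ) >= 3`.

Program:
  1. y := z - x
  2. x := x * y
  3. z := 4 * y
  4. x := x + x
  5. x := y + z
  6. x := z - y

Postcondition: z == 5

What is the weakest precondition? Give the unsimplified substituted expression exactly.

Answer: ( 4 * ( z - x ) ) == 5

Derivation:
post: z == 5
stmt 6: x := z - y  -- replace 0 occurrence(s) of x with (z - y)
  => z == 5
stmt 5: x := y + z  -- replace 0 occurrence(s) of x with (y + z)
  => z == 5
stmt 4: x := x + x  -- replace 0 occurrence(s) of x with (x + x)
  => z == 5
stmt 3: z := 4 * y  -- replace 1 occurrence(s) of z with (4 * y)
  => ( 4 * y ) == 5
stmt 2: x := x * y  -- replace 0 occurrence(s) of x with (x * y)
  => ( 4 * y ) == 5
stmt 1: y := z - x  -- replace 1 occurrence(s) of y with (z - x)
  => ( 4 * ( z - x ) ) == 5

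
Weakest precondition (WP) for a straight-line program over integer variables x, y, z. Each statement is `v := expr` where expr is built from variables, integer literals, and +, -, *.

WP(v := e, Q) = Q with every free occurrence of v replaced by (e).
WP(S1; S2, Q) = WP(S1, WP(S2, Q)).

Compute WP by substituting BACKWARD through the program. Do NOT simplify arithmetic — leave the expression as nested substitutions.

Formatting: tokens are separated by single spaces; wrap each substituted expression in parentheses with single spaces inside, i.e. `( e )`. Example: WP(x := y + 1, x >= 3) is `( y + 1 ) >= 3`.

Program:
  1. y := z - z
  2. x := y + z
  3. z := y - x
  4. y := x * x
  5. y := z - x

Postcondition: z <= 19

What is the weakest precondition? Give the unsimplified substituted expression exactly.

Answer: ( ( z - z ) - ( ( z - z ) + z ) ) <= 19

Derivation:
post: z <= 19
stmt 5: y := z - x  -- replace 0 occurrence(s) of y with (z - x)
  => z <= 19
stmt 4: y := x * x  -- replace 0 occurrence(s) of y with (x * x)
  => z <= 19
stmt 3: z := y - x  -- replace 1 occurrence(s) of z with (y - x)
  => ( y - x ) <= 19
stmt 2: x := y + z  -- replace 1 occurrence(s) of x with (y + z)
  => ( y - ( y + z ) ) <= 19
stmt 1: y := z - z  -- replace 2 occurrence(s) of y with (z - z)
  => ( ( z - z ) - ( ( z - z ) + z ) ) <= 19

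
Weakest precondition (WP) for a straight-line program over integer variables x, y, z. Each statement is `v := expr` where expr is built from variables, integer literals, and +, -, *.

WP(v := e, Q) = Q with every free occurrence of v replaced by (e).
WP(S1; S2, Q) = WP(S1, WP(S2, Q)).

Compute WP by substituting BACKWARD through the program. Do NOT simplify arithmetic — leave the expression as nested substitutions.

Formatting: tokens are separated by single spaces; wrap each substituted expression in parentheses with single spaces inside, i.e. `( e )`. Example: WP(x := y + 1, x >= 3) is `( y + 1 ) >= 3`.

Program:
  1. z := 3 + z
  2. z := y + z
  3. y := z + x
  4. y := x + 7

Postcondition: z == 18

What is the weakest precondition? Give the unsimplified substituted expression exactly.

Answer: ( y + ( 3 + z ) ) == 18

Derivation:
post: z == 18
stmt 4: y := x + 7  -- replace 0 occurrence(s) of y with (x + 7)
  => z == 18
stmt 3: y := z + x  -- replace 0 occurrence(s) of y with (z + x)
  => z == 18
stmt 2: z := y + z  -- replace 1 occurrence(s) of z with (y + z)
  => ( y + z ) == 18
stmt 1: z := 3 + z  -- replace 1 occurrence(s) of z with (3 + z)
  => ( y + ( 3 + z ) ) == 18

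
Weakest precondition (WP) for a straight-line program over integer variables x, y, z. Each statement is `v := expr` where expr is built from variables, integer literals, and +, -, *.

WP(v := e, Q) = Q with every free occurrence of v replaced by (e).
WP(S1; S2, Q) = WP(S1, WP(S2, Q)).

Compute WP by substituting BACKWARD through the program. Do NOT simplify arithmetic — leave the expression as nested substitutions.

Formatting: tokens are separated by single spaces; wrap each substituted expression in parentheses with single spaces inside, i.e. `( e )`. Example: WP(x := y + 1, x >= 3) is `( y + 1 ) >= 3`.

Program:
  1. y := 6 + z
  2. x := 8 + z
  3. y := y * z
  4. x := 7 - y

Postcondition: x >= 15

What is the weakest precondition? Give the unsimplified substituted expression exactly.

Answer: ( 7 - ( ( 6 + z ) * z ) ) >= 15

Derivation:
post: x >= 15
stmt 4: x := 7 - y  -- replace 1 occurrence(s) of x with (7 - y)
  => ( 7 - y ) >= 15
stmt 3: y := y * z  -- replace 1 occurrence(s) of y with (y * z)
  => ( 7 - ( y * z ) ) >= 15
stmt 2: x := 8 + z  -- replace 0 occurrence(s) of x with (8 + z)
  => ( 7 - ( y * z ) ) >= 15
stmt 1: y := 6 + z  -- replace 1 occurrence(s) of y with (6 + z)
  => ( 7 - ( ( 6 + z ) * z ) ) >= 15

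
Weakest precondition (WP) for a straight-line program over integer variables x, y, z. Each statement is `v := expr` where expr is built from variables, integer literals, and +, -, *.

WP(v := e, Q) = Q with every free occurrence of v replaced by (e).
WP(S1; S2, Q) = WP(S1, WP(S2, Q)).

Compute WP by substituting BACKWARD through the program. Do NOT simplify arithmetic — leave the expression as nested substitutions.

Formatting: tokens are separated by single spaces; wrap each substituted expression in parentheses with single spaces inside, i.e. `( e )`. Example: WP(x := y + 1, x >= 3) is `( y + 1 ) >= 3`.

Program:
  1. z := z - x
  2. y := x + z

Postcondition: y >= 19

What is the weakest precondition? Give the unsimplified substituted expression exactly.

post: y >= 19
stmt 2: y := x + z  -- replace 1 occurrence(s) of y with (x + z)
  => ( x + z ) >= 19
stmt 1: z := z - x  -- replace 1 occurrence(s) of z with (z - x)
  => ( x + ( z - x ) ) >= 19

Answer: ( x + ( z - x ) ) >= 19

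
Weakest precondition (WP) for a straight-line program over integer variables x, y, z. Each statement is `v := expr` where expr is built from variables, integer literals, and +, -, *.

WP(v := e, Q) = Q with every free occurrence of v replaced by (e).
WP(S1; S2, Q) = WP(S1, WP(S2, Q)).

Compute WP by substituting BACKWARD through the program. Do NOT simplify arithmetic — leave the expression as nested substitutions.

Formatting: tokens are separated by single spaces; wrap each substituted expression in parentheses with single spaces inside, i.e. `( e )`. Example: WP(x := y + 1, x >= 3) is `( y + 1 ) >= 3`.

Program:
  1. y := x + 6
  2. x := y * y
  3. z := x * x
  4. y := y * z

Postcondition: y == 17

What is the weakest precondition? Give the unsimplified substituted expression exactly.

post: y == 17
stmt 4: y := y * z  -- replace 1 occurrence(s) of y with (y * z)
  => ( y * z ) == 17
stmt 3: z := x * x  -- replace 1 occurrence(s) of z with (x * x)
  => ( y * ( x * x ) ) == 17
stmt 2: x := y * y  -- replace 2 occurrence(s) of x with (y * y)
  => ( y * ( ( y * y ) * ( y * y ) ) ) == 17
stmt 1: y := x + 6  -- replace 5 occurrence(s) of y with (x + 6)
  => ( ( x + 6 ) * ( ( ( x + 6 ) * ( x + 6 ) ) * ( ( x + 6 ) * ( x + 6 ) ) ) ) == 17

Answer: ( ( x + 6 ) * ( ( ( x + 6 ) * ( x + 6 ) ) * ( ( x + 6 ) * ( x + 6 ) ) ) ) == 17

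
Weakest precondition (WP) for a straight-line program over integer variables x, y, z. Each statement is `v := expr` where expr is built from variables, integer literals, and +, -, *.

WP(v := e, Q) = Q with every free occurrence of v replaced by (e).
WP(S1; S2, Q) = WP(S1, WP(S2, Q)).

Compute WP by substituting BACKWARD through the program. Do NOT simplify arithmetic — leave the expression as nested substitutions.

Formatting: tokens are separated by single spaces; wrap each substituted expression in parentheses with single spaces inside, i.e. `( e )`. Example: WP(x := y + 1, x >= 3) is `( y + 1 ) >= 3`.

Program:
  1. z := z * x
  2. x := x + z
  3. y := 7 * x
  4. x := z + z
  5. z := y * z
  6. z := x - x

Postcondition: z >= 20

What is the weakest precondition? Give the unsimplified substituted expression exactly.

Answer: ( ( ( z * x ) + ( z * x ) ) - ( ( z * x ) + ( z * x ) ) ) >= 20

Derivation:
post: z >= 20
stmt 6: z := x - x  -- replace 1 occurrence(s) of z with (x - x)
  => ( x - x ) >= 20
stmt 5: z := y * z  -- replace 0 occurrence(s) of z with (y * z)
  => ( x - x ) >= 20
stmt 4: x := z + z  -- replace 2 occurrence(s) of x with (z + z)
  => ( ( z + z ) - ( z + z ) ) >= 20
stmt 3: y := 7 * x  -- replace 0 occurrence(s) of y with (7 * x)
  => ( ( z + z ) - ( z + z ) ) >= 20
stmt 2: x := x + z  -- replace 0 occurrence(s) of x with (x + z)
  => ( ( z + z ) - ( z + z ) ) >= 20
stmt 1: z := z * x  -- replace 4 occurrence(s) of z with (z * x)
  => ( ( ( z * x ) + ( z * x ) ) - ( ( z * x ) + ( z * x ) ) ) >= 20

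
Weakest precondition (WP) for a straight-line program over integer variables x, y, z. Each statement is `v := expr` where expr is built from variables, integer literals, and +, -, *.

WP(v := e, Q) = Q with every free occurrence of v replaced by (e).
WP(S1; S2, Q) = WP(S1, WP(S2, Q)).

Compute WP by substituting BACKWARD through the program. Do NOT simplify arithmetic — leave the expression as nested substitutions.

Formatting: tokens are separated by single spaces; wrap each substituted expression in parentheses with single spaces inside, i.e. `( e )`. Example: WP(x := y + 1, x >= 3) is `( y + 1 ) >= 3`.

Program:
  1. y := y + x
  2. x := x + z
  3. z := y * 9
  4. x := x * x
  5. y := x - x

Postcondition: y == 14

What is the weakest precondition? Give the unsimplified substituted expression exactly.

post: y == 14
stmt 5: y := x - x  -- replace 1 occurrence(s) of y with (x - x)
  => ( x - x ) == 14
stmt 4: x := x * x  -- replace 2 occurrence(s) of x with (x * x)
  => ( ( x * x ) - ( x * x ) ) == 14
stmt 3: z := y * 9  -- replace 0 occurrence(s) of z with (y * 9)
  => ( ( x * x ) - ( x * x ) ) == 14
stmt 2: x := x + z  -- replace 4 occurrence(s) of x with (x + z)
  => ( ( ( x + z ) * ( x + z ) ) - ( ( x + z ) * ( x + z ) ) ) == 14
stmt 1: y := y + x  -- replace 0 occurrence(s) of y with (y + x)
  => ( ( ( x + z ) * ( x + z ) ) - ( ( x + z ) * ( x + z ) ) ) == 14

Answer: ( ( ( x + z ) * ( x + z ) ) - ( ( x + z ) * ( x + z ) ) ) == 14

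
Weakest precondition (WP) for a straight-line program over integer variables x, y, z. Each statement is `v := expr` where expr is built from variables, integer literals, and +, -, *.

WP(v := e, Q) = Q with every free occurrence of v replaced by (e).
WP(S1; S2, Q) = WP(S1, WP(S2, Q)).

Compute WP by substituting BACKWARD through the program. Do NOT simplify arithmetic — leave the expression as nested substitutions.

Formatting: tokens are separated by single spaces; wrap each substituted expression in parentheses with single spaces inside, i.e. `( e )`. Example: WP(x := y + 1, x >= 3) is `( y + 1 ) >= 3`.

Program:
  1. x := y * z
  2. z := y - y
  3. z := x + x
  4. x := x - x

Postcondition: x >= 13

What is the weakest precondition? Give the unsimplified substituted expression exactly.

post: x >= 13
stmt 4: x := x - x  -- replace 1 occurrence(s) of x with (x - x)
  => ( x - x ) >= 13
stmt 3: z := x + x  -- replace 0 occurrence(s) of z with (x + x)
  => ( x - x ) >= 13
stmt 2: z := y - y  -- replace 0 occurrence(s) of z with (y - y)
  => ( x - x ) >= 13
stmt 1: x := y * z  -- replace 2 occurrence(s) of x with (y * z)
  => ( ( y * z ) - ( y * z ) ) >= 13

Answer: ( ( y * z ) - ( y * z ) ) >= 13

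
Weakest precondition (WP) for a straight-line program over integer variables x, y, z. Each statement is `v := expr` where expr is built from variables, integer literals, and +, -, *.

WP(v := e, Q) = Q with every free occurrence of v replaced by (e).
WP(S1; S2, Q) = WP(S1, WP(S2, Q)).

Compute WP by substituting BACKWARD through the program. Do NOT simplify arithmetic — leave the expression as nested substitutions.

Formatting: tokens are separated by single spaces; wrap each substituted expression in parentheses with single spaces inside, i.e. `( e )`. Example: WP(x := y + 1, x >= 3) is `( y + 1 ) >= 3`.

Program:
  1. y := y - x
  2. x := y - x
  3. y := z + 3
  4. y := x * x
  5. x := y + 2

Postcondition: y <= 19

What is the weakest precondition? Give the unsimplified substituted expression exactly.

post: y <= 19
stmt 5: x := y + 2  -- replace 0 occurrence(s) of x with (y + 2)
  => y <= 19
stmt 4: y := x * x  -- replace 1 occurrence(s) of y with (x * x)
  => ( x * x ) <= 19
stmt 3: y := z + 3  -- replace 0 occurrence(s) of y with (z + 3)
  => ( x * x ) <= 19
stmt 2: x := y - x  -- replace 2 occurrence(s) of x with (y - x)
  => ( ( y - x ) * ( y - x ) ) <= 19
stmt 1: y := y - x  -- replace 2 occurrence(s) of y with (y - x)
  => ( ( ( y - x ) - x ) * ( ( y - x ) - x ) ) <= 19

Answer: ( ( ( y - x ) - x ) * ( ( y - x ) - x ) ) <= 19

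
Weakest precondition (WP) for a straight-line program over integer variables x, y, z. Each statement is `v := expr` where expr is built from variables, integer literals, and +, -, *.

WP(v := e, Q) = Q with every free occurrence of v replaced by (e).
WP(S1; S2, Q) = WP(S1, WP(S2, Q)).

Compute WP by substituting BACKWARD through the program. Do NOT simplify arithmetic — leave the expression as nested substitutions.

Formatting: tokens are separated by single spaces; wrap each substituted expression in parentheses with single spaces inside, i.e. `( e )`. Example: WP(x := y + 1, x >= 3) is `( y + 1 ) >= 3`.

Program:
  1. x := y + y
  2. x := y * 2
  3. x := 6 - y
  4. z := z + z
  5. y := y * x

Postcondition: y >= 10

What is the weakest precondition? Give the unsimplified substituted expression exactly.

post: y >= 10
stmt 5: y := y * x  -- replace 1 occurrence(s) of y with (y * x)
  => ( y * x ) >= 10
stmt 4: z := z + z  -- replace 0 occurrence(s) of z with (z + z)
  => ( y * x ) >= 10
stmt 3: x := 6 - y  -- replace 1 occurrence(s) of x with (6 - y)
  => ( y * ( 6 - y ) ) >= 10
stmt 2: x := y * 2  -- replace 0 occurrence(s) of x with (y * 2)
  => ( y * ( 6 - y ) ) >= 10
stmt 1: x := y + y  -- replace 0 occurrence(s) of x with (y + y)
  => ( y * ( 6 - y ) ) >= 10

Answer: ( y * ( 6 - y ) ) >= 10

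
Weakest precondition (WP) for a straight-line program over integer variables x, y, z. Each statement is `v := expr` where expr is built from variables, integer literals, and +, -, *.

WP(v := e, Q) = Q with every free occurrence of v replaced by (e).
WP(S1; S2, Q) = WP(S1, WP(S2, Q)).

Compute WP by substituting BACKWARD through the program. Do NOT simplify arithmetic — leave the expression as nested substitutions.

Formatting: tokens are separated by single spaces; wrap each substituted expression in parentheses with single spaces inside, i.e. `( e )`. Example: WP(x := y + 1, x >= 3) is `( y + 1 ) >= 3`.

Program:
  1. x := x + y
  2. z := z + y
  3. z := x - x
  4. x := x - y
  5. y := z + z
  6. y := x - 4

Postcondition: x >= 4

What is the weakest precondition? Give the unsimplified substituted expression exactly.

Answer: ( ( x + y ) - y ) >= 4

Derivation:
post: x >= 4
stmt 6: y := x - 4  -- replace 0 occurrence(s) of y with (x - 4)
  => x >= 4
stmt 5: y := z + z  -- replace 0 occurrence(s) of y with (z + z)
  => x >= 4
stmt 4: x := x - y  -- replace 1 occurrence(s) of x with (x - y)
  => ( x - y ) >= 4
stmt 3: z := x - x  -- replace 0 occurrence(s) of z with (x - x)
  => ( x - y ) >= 4
stmt 2: z := z + y  -- replace 0 occurrence(s) of z with (z + y)
  => ( x - y ) >= 4
stmt 1: x := x + y  -- replace 1 occurrence(s) of x with (x + y)
  => ( ( x + y ) - y ) >= 4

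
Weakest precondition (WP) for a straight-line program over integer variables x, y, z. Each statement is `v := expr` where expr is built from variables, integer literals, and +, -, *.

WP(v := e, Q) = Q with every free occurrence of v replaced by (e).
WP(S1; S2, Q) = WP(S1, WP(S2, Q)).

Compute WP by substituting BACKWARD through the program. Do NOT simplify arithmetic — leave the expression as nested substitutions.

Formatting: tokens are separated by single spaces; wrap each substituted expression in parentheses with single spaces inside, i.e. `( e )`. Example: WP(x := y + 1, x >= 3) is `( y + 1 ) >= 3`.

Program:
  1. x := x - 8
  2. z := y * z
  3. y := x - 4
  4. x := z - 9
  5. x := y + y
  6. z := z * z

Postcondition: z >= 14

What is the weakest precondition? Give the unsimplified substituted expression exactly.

Answer: ( ( y * z ) * ( y * z ) ) >= 14

Derivation:
post: z >= 14
stmt 6: z := z * z  -- replace 1 occurrence(s) of z with (z * z)
  => ( z * z ) >= 14
stmt 5: x := y + y  -- replace 0 occurrence(s) of x with (y + y)
  => ( z * z ) >= 14
stmt 4: x := z - 9  -- replace 0 occurrence(s) of x with (z - 9)
  => ( z * z ) >= 14
stmt 3: y := x - 4  -- replace 0 occurrence(s) of y with (x - 4)
  => ( z * z ) >= 14
stmt 2: z := y * z  -- replace 2 occurrence(s) of z with (y * z)
  => ( ( y * z ) * ( y * z ) ) >= 14
stmt 1: x := x - 8  -- replace 0 occurrence(s) of x with (x - 8)
  => ( ( y * z ) * ( y * z ) ) >= 14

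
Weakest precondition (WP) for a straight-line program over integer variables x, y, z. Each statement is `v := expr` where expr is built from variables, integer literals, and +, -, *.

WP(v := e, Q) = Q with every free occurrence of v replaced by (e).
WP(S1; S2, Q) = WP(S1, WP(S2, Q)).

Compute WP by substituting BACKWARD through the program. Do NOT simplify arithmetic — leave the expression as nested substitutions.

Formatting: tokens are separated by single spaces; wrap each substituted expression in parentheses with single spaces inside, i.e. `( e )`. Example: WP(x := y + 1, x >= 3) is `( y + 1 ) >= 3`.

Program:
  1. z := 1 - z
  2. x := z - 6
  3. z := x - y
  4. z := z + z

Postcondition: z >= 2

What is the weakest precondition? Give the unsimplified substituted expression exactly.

post: z >= 2
stmt 4: z := z + z  -- replace 1 occurrence(s) of z with (z + z)
  => ( z + z ) >= 2
stmt 3: z := x - y  -- replace 2 occurrence(s) of z with (x - y)
  => ( ( x - y ) + ( x - y ) ) >= 2
stmt 2: x := z - 6  -- replace 2 occurrence(s) of x with (z - 6)
  => ( ( ( z - 6 ) - y ) + ( ( z - 6 ) - y ) ) >= 2
stmt 1: z := 1 - z  -- replace 2 occurrence(s) of z with (1 - z)
  => ( ( ( ( 1 - z ) - 6 ) - y ) + ( ( ( 1 - z ) - 6 ) - y ) ) >= 2

Answer: ( ( ( ( 1 - z ) - 6 ) - y ) + ( ( ( 1 - z ) - 6 ) - y ) ) >= 2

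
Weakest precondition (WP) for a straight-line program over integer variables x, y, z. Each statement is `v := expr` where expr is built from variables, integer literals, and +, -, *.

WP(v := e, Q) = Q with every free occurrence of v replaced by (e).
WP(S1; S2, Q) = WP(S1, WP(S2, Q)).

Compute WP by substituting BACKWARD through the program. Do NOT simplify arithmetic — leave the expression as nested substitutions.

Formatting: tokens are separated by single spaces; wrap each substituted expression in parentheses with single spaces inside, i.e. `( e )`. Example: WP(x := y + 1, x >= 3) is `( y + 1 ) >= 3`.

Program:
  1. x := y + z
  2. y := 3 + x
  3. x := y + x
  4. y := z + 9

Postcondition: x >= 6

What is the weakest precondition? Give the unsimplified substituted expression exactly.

Answer: ( ( 3 + ( y + z ) ) + ( y + z ) ) >= 6

Derivation:
post: x >= 6
stmt 4: y := z + 9  -- replace 0 occurrence(s) of y with (z + 9)
  => x >= 6
stmt 3: x := y + x  -- replace 1 occurrence(s) of x with (y + x)
  => ( y + x ) >= 6
stmt 2: y := 3 + x  -- replace 1 occurrence(s) of y with (3 + x)
  => ( ( 3 + x ) + x ) >= 6
stmt 1: x := y + z  -- replace 2 occurrence(s) of x with (y + z)
  => ( ( 3 + ( y + z ) ) + ( y + z ) ) >= 6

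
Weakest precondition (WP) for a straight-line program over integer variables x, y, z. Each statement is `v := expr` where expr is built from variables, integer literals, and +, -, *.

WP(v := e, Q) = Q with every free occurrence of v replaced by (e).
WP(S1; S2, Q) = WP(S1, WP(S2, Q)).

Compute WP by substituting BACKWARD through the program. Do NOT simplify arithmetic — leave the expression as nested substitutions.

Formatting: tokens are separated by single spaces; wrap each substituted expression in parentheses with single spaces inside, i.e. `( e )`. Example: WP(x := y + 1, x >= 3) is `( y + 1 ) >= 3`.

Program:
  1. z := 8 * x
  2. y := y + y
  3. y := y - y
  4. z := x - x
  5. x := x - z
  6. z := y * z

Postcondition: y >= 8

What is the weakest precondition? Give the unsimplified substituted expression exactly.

post: y >= 8
stmt 6: z := y * z  -- replace 0 occurrence(s) of z with (y * z)
  => y >= 8
stmt 5: x := x - z  -- replace 0 occurrence(s) of x with (x - z)
  => y >= 8
stmt 4: z := x - x  -- replace 0 occurrence(s) of z with (x - x)
  => y >= 8
stmt 3: y := y - y  -- replace 1 occurrence(s) of y with (y - y)
  => ( y - y ) >= 8
stmt 2: y := y + y  -- replace 2 occurrence(s) of y with (y + y)
  => ( ( y + y ) - ( y + y ) ) >= 8
stmt 1: z := 8 * x  -- replace 0 occurrence(s) of z with (8 * x)
  => ( ( y + y ) - ( y + y ) ) >= 8

Answer: ( ( y + y ) - ( y + y ) ) >= 8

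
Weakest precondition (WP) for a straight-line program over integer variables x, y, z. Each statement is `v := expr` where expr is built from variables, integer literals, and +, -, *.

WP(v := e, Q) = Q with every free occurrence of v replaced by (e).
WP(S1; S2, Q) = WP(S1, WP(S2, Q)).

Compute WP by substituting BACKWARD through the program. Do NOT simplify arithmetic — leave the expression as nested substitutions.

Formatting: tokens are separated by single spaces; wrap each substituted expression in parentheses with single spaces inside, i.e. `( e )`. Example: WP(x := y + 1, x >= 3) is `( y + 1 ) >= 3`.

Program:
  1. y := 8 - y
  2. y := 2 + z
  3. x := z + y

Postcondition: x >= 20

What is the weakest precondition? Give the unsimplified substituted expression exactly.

Answer: ( z + ( 2 + z ) ) >= 20

Derivation:
post: x >= 20
stmt 3: x := z + y  -- replace 1 occurrence(s) of x with (z + y)
  => ( z + y ) >= 20
stmt 2: y := 2 + z  -- replace 1 occurrence(s) of y with (2 + z)
  => ( z + ( 2 + z ) ) >= 20
stmt 1: y := 8 - y  -- replace 0 occurrence(s) of y with (8 - y)
  => ( z + ( 2 + z ) ) >= 20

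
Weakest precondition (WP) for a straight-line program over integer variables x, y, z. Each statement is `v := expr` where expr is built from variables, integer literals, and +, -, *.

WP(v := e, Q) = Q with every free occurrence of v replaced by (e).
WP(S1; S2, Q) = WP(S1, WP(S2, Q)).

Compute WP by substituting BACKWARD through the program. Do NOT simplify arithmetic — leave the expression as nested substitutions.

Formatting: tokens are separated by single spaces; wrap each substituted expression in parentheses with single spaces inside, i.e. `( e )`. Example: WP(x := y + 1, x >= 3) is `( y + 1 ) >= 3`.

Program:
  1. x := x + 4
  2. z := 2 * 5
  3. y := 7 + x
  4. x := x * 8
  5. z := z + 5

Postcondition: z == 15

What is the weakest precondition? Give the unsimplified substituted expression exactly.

Answer: ( ( 2 * 5 ) + 5 ) == 15

Derivation:
post: z == 15
stmt 5: z := z + 5  -- replace 1 occurrence(s) of z with (z + 5)
  => ( z + 5 ) == 15
stmt 4: x := x * 8  -- replace 0 occurrence(s) of x with (x * 8)
  => ( z + 5 ) == 15
stmt 3: y := 7 + x  -- replace 0 occurrence(s) of y with (7 + x)
  => ( z + 5 ) == 15
stmt 2: z := 2 * 5  -- replace 1 occurrence(s) of z with (2 * 5)
  => ( ( 2 * 5 ) + 5 ) == 15
stmt 1: x := x + 4  -- replace 0 occurrence(s) of x with (x + 4)
  => ( ( 2 * 5 ) + 5 ) == 15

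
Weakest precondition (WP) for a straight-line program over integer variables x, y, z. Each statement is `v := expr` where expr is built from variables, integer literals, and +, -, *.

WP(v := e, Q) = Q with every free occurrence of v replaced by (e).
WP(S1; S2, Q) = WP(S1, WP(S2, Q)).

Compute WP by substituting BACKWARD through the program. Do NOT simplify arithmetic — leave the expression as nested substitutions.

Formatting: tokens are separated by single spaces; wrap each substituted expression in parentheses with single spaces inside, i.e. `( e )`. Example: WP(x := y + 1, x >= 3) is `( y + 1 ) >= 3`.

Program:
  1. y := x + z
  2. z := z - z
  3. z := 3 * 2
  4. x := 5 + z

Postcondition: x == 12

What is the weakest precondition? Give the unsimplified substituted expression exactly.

post: x == 12
stmt 4: x := 5 + z  -- replace 1 occurrence(s) of x with (5 + z)
  => ( 5 + z ) == 12
stmt 3: z := 3 * 2  -- replace 1 occurrence(s) of z with (3 * 2)
  => ( 5 + ( 3 * 2 ) ) == 12
stmt 2: z := z - z  -- replace 0 occurrence(s) of z with (z - z)
  => ( 5 + ( 3 * 2 ) ) == 12
stmt 1: y := x + z  -- replace 0 occurrence(s) of y with (x + z)
  => ( 5 + ( 3 * 2 ) ) == 12

Answer: ( 5 + ( 3 * 2 ) ) == 12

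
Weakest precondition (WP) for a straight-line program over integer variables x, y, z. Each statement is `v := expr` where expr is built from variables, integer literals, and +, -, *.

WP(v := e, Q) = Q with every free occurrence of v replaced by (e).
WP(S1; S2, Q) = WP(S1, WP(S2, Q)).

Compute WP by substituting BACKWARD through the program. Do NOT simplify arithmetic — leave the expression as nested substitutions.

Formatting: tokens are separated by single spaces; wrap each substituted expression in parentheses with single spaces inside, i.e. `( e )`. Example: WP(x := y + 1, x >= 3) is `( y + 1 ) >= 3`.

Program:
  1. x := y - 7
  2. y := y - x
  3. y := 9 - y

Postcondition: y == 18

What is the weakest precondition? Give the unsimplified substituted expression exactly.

Answer: ( 9 - ( y - ( y - 7 ) ) ) == 18

Derivation:
post: y == 18
stmt 3: y := 9 - y  -- replace 1 occurrence(s) of y with (9 - y)
  => ( 9 - y ) == 18
stmt 2: y := y - x  -- replace 1 occurrence(s) of y with (y - x)
  => ( 9 - ( y - x ) ) == 18
stmt 1: x := y - 7  -- replace 1 occurrence(s) of x with (y - 7)
  => ( 9 - ( y - ( y - 7 ) ) ) == 18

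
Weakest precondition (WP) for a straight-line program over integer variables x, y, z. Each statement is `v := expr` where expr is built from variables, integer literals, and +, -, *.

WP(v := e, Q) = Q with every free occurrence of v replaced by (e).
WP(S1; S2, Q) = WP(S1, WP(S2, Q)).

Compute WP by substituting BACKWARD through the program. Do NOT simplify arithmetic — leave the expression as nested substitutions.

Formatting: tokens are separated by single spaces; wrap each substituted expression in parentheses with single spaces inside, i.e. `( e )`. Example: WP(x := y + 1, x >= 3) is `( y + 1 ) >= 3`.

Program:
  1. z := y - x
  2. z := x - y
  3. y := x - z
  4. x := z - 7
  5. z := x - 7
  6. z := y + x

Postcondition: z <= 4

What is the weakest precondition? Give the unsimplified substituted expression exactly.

Answer: ( ( x - ( x - y ) ) + ( ( x - y ) - 7 ) ) <= 4

Derivation:
post: z <= 4
stmt 6: z := y + x  -- replace 1 occurrence(s) of z with (y + x)
  => ( y + x ) <= 4
stmt 5: z := x - 7  -- replace 0 occurrence(s) of z with (x - 7)
  => ( y + x ) <= 4
stmt 4: x := z - 7  -- replace 1 occurrence(s) of x with (z - 7)
  => ( y + ( z - 7 ) ) <= 4
stmt 3: y := x - z  -- replace 1 occurrence(s) of y with (x - z)
  => ( ( x - z ) + ( z - 7 ) ) <= 4
stmt 2: z := x - y  -- replace 2 occurrence(s) of z with (x - y)
  => ( ( x - ( x - y ) ) + ( ( x - y ) - 7 ) ) <= 4
stmt 1: z := y - x  -- replace 0 occurrence(s) of z with (y - x)
  => ( ( x - ( x - y ) ) + ( ( x - y ) - 7 ) ) <= 4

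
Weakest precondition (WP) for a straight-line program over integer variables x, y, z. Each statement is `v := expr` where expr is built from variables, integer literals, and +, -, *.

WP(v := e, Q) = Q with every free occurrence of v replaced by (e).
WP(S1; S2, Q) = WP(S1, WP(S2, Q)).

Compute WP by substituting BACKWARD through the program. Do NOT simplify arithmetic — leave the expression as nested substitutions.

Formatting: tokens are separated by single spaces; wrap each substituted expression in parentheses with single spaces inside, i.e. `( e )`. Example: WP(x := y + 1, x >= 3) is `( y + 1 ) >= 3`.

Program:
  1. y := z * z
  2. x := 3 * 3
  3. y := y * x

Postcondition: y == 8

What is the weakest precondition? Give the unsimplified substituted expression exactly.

post: y == 8
stmt 3: y := y * x  -- replace 1 occurrence(s) of y with (y * x)
  => ( y * x ) == 8
stmt 2: x := 3 * 3  -- replace 1 occurrence(s) of x with (3 * 3)
  => ( y * ( 3 * 3 ) ) == 8
stmt 1: y := z * z  -- replace 1 occurrence(s) of y with (z * z)
  => ( ( z * z ) * ( 3 * 3 ) ) == 8

Answer: ( ( z * z ) * ( 3 * 3 ) ) == 8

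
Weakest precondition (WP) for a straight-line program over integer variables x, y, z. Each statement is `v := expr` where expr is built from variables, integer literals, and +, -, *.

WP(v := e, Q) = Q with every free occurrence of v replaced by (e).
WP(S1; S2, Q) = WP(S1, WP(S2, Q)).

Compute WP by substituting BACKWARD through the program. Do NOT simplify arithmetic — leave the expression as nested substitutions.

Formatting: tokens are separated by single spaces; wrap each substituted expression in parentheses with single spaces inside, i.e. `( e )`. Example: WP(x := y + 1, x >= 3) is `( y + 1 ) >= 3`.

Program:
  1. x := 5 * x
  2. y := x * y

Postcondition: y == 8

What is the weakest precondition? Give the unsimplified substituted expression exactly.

Answer: ( ( 5 * x ) * y ) == 8

Derivation:
post: y == 8
stmt 2: y := x * y  -- replace 1 occurrence(s) of y with (x * y)
  => ( x * y ) == 8
stmt 1: x := 5 * x  -- replace 1 occurrence(s) of x with (5 * x)
  => ( ( 5 * x ) * y ) == 8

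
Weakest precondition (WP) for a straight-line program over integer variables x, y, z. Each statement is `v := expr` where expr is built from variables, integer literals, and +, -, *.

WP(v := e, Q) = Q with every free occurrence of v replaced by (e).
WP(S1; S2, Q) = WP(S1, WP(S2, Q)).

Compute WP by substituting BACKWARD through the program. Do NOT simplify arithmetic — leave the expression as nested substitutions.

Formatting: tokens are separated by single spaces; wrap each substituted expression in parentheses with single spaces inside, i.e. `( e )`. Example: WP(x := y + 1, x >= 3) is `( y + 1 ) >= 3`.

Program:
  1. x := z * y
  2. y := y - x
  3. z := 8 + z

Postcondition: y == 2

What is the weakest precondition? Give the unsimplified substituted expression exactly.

post: y == 2
stmt 3: z := 8 + z  -- replace 0 occurrence(s) of z with (8 + z)
  => y == 2
stmt 2: y := y - x  -- replace 1 occurrence(s) of y with (y - x)
  => ( y - x ) == 2
stmt 1: x := z * y  -- replace 1 occurrence(s) of x with (z * y)
  => ( y - ( z * y ) ) == 2

Answer: ( y - ( z * y ) ) == 2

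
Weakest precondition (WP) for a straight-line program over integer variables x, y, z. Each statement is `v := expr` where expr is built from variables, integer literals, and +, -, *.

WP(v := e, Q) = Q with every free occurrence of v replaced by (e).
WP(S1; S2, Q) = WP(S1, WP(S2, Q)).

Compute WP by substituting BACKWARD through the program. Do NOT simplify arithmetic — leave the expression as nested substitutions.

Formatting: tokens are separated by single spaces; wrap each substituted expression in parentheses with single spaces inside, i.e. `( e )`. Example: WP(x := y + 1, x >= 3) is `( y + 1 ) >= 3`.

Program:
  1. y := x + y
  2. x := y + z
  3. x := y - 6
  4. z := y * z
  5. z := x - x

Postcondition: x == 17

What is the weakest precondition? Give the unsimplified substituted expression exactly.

Answer: ( ( x + y ) - 6 ) == 17

Derivation:
post: x == 17
stmt 5: z := x - x  -- replace 0 occurrence(s) of z with (x - x)
  => x == 17
stmt 4: z := y * z  -- replace 0 occurrence(s) of z with (y * z)
  => x == 17
stmt 3: x := y - 6  -- replace 1 occurrence(s) of x with (y - 6)
  => ( y - 6 ) == 17
stmt 2: x := y + z  -- replace 0 occurrence(s) of x with (y + z)
  => ( y - 6 ) == 17
stmt 1: y := x + y  -- replace 1 occurrence(s) of y with (x + y)
  => ( ( x + y ) - 6 ) == 17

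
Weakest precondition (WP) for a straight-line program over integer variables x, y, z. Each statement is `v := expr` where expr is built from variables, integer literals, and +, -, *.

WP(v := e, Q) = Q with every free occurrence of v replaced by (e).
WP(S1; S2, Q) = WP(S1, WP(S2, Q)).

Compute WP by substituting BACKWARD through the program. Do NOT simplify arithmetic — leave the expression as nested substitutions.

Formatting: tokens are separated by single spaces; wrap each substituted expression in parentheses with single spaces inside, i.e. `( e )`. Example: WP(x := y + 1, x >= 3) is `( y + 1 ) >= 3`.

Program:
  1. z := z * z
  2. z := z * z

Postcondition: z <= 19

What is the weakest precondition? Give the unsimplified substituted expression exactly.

post: z <= 19
stmt 2: z := z * z  -- replace 1 occurrence(s) of z with (z * z)
  => ( z * z ) <= 19
stmt 1: z := z * z  -- replace 2 occurrence(s) of z with (z * z)
  => ( ( z * z ) * ( z * z ) ) <= 19

Answer: ( ( z * z ) * ( z * z ) ) <= 19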